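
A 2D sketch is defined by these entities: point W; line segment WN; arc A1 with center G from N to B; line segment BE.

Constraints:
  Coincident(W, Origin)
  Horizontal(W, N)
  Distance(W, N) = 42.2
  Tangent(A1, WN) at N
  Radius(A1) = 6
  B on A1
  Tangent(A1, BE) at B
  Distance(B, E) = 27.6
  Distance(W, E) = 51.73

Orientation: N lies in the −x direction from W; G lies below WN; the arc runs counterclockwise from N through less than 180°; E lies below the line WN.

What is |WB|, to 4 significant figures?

48.53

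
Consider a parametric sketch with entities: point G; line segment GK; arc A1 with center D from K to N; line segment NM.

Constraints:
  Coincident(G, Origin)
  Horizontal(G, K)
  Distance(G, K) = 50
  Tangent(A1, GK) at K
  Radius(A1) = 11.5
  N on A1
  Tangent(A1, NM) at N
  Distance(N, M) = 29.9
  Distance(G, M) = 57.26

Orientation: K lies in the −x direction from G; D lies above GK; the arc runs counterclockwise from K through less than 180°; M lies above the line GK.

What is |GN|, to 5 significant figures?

40.269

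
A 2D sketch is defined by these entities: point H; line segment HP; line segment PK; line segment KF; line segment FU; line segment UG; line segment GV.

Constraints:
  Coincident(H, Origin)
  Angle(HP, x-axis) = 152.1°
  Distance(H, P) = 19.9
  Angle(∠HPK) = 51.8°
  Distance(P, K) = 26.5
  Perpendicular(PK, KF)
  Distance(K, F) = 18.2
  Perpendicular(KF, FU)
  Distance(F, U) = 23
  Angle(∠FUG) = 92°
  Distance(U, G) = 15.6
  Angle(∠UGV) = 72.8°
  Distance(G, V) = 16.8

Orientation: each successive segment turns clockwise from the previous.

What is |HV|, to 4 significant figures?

11.02

H is at the origin; HP runs at 152.1° with length 19.9, so P = (-17.59, 9.312). ∠HPK = 51.8° gives PK at 23.90° from the x-axis; with |PK| = 26.5, K = (6.641, 20.05). The perpendicularity gives KF at right angles to PK, so KF runs at -66.10°; with |KF| = 18.2, F = (14.01, 3.409). KF ⟂ FU, so FU runs at -156.1°; with |FU| = 23.0, U = (-7.013, -5.910). ∠FUG = 92.0° gives UG at 115.9° from the x-axis; with |UG| = 15.6, G = (-13.83, 8.123). ∠UGV = 72.8° gives GV at 8.700° from the x-axis; with |GV| = 16.8, V = (2.779, 10.66). Then |HV| = |V − H| = 11.02.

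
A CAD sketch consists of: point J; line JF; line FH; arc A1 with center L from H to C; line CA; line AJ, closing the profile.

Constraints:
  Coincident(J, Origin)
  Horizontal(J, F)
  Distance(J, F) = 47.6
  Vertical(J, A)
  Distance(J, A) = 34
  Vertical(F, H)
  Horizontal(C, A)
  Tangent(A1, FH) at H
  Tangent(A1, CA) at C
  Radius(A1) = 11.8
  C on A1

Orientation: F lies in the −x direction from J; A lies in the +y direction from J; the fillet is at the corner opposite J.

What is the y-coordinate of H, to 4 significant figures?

22.20

J is at the origin; J and F share the same y with |JF| = 47.6 and F on the −x side, so F = (-47.60, 0.000). J and A share the same x with |JA| = 34.0 and A on the +y side, so A = (0.000, 34.00). The virtual corner opposite J is at (-47.60, 34.00). Tangency of A1 to FH means the radius LH is perpendicular to FH and since A1 is tangent to CA there, LC ⟂ CA, with radius 11.8, so the center L sits 11.8 in from both sides at L = (-35.80, 22.20). That places the tangent points at H = (-47.60, 22.20) on FH and C = (-35.80, 34.00) on CA. So H.y = 22.20.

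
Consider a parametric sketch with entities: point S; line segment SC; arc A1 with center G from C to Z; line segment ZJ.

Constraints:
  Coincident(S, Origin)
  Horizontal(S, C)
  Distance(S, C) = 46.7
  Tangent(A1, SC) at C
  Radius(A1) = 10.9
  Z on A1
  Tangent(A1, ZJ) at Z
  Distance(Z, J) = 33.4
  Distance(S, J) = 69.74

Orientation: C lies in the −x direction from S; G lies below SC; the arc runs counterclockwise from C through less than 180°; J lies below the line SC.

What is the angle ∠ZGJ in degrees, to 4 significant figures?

71.93°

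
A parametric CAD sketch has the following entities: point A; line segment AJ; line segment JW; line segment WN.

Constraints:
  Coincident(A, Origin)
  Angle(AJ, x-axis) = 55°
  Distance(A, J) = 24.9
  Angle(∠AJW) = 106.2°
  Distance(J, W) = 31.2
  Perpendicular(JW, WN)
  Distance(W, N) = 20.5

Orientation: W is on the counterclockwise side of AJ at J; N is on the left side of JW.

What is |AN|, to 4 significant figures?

38.30

∠AJW = 106.2°, so JW runs at 55.0° + (180° − 106.2°) = 128.8° from the x-axis; with |JW| = 31.2, W = J + 31.2·(cos 128.8°, sin 128.8°) = (-5.268, 44.71). The perpendicularity gives WN at right angles to JW; with |WN| = 20.5 on the left of JW, N = W + 20.5·(-0.7793, -0.6266) = (-21.24, 31.87). Then |AN| = |N − A| = 38.30.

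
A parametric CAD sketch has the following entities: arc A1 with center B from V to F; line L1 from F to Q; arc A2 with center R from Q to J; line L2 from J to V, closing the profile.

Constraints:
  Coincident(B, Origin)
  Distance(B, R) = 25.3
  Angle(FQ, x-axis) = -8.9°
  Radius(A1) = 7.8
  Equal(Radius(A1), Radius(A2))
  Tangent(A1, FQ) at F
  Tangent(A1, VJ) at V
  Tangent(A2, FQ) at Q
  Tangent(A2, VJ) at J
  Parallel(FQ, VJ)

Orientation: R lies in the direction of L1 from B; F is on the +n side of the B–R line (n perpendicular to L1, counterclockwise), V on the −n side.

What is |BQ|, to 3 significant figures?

26.5

The slot axis is L1's direction at -8.9°, so u = (cos -8.9°, sin -8.9°) = (0.988, -0.155) and n = (−sin -8.9°, cos -8.9°) = (0.155, 0.988). B is at the origin and R lies 25.3 along u from B, so R = 25.3·u = (25.0, -3.91). Tangency of A1 to both parallel lines with radius 7.8 puts F and V at B ± 7.8·n: F = (1.21, 7.71), V = (-1.21, -7.71). Equal radii place Q and J the same way about R: Q = R + 7.8·n = (26.2, 3.79), J = R − 7.8·n = (23.8, -11.6). Then |BQ| = |Q − B| = 26.5.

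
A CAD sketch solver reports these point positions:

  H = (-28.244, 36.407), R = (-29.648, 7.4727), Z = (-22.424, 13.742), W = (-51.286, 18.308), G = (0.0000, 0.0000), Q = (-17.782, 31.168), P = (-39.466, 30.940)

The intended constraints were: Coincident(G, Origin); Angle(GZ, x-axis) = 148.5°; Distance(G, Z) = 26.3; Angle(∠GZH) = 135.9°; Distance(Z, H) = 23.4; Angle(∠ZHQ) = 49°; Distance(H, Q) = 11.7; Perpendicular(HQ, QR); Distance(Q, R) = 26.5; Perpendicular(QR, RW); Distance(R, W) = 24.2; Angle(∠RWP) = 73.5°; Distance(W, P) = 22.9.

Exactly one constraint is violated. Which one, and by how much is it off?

Distance(W, P) = 22.9 — off by 5.60.

G = (0.00, 0.00) ✓; GZ at 148.5° ✓; |GZ| = 26.30 ✓; ∠GZH = 135.9° ✓; |ZH| = 23.40 ✓; ∠ZHQ = 49.00° ✓; |HQ| = 11.70 ✓; ∠(HQ, QR) = 90.00° ✓; |QR| = 26.50 ✓; ∠(QR, RW) = 90.00° ✓; |RW| = 24.20 ✓; ∠RWP = 73.50° ✓; |WP| = 17.30 ✗.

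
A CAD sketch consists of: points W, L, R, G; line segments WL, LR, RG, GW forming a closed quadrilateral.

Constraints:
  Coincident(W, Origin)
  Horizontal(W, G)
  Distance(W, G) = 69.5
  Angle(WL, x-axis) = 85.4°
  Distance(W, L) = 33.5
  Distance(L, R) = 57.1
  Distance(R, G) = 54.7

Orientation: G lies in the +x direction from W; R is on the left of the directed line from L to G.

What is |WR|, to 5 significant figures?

77.366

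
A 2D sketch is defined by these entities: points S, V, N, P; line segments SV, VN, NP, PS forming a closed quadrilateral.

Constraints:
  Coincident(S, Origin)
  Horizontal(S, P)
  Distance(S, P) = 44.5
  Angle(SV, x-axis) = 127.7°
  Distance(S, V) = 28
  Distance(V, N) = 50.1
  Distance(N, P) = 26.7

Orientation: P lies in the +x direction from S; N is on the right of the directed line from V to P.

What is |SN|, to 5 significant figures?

23.151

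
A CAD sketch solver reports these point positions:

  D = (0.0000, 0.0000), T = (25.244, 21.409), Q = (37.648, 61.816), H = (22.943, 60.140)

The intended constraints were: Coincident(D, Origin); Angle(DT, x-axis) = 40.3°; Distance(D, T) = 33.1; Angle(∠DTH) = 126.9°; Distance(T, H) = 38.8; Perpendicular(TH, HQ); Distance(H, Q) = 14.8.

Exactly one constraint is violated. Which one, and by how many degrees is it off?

Perpendicular(TH, HQ) — off by 3.10°.

D = (0.00, 0.00) ✓; DT at 40.30° ✓; |DT| = 33.10 ✓; ∠DTH = 126.9° ✓; |TH| = 38.80 ✓; ∠(TH, HQ) = 86.90° ✗; |HQ| = 14.80 ✓.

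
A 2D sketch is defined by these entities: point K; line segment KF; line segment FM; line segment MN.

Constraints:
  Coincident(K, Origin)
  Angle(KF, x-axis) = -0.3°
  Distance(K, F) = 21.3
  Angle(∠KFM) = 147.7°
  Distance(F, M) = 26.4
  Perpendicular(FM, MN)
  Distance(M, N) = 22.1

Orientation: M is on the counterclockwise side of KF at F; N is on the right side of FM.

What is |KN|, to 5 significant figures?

55.612

K is at the origin; KF runs at -0.3° with length 21.3, so F = 21.3·(cos -0.3°, sin -0.3°) = (21.300, -0.11153). ∠KFM = 147.7°, so FM runs at -0.3° + (180° − 147.7°) = 32.000° from the x-axis; with |FM| = 26.4, M = F + 26.4·(cos 32.000°, sin 32.000°) = (43.688, 13.878). The perpendicularity gives MN at right angles to FM; with |MN| = 22.1 on the right of FM, N = M + 22.1·(0.52992, -0.84805) = (55.399, -4.8635). Then |KN| = |N − K| = 55.612.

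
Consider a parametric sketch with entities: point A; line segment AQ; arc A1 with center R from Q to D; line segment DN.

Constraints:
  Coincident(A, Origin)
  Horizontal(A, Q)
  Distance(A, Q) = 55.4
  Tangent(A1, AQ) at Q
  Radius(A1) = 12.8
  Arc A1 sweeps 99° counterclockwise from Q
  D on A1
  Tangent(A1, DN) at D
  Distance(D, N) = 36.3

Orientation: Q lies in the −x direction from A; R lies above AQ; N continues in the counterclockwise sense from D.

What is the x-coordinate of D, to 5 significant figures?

-42.758

A is at the origin; A and Q share the same y with |AQ| = 55.4 and Q on the −x side, so Q = (-55.400, 0.0000). Tangency of A1 to AQ means the radius RQ is perpendicular to AQ, so R = Q + (0, 12.8) = (-55.400, 12.800). On A1, Q sits at bearing -90° from R; a 99° counterclockwise sweep puts D at bearing 9°, so D = R + 12.8·(cos 9°, sin 9°) = (-42.758, 14.802). So D.x = -42.758.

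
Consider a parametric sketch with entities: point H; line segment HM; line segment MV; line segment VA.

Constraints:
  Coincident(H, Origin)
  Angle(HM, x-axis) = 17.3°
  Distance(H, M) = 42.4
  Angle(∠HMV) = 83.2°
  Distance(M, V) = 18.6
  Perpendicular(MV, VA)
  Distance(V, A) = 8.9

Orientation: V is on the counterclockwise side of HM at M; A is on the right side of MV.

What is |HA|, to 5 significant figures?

52.779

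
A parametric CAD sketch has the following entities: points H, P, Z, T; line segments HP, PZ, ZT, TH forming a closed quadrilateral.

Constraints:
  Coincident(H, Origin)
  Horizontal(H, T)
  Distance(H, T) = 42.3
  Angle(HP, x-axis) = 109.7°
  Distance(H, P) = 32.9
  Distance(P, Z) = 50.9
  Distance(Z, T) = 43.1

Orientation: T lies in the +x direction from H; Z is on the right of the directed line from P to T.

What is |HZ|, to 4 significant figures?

18.17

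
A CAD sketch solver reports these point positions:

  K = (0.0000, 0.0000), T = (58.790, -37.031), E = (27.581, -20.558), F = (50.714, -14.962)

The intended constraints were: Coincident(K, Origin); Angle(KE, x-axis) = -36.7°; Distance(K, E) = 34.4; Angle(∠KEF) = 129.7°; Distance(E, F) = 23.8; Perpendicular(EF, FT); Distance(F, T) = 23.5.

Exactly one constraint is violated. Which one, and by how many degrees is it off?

Perpendicular(EF, FT) — off by 6.50°.

K = (0.00, 0.00) ✓; KE at -36.70° ✓; |KE| = 34.40 ✓; ∠KEF = 129.7° ✓; |EF| = 23.80 ✓; ∠(EF, FT) = 83.50° ✗; |FT| = 23.50 ✓.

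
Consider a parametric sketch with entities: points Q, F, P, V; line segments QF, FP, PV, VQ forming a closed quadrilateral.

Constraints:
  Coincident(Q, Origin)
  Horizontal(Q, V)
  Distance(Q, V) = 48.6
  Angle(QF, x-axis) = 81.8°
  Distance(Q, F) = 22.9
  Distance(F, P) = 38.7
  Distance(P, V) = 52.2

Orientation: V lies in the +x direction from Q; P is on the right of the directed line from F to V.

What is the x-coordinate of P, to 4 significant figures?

-1.158

Q is at the origin; QV is horizontal with |QV| = 48.6 and V in +x, so V = (48.6, 0). QF runs at 81.8° with |QF| = 22.9, so F = (3.266, 22.67). P is determined by |FP| = 38.7 and |PV| = 52.2 together: it lies at the intersection of circle(F, 38.7) and circle(V, 52.2). With |FV| = 50.68, the foot of the radical line on FV is 13.24 from F and the perpendicular offset is √(38.7² − 13.24²) = 36.37. Taking the right-of-FV solution: P = (-1.158, -15.78).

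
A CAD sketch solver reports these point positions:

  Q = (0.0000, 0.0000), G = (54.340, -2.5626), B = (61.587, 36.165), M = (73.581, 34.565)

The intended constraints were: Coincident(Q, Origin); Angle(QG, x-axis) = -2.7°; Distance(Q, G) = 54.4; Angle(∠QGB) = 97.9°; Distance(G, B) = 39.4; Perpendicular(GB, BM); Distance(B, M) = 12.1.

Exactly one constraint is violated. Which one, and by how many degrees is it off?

Perpendicular(GB, BM) — off by 3.00°.

Q = (0.00, 0.00) ✓; QG at -2.700° ✓; |QG| = 54.40 ✓; ∠QGB = 97.90° ✓; |GB| = 39.40 ✓; ∠(GB, BM) = 87.00° ✗; |BM| = 12.10 ✓.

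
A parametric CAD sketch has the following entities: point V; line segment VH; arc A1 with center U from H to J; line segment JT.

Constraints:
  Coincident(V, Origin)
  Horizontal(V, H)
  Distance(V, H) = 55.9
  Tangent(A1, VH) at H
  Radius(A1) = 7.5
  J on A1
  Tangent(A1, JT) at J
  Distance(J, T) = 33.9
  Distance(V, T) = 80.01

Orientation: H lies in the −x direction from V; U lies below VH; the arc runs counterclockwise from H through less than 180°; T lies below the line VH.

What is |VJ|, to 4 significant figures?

63.56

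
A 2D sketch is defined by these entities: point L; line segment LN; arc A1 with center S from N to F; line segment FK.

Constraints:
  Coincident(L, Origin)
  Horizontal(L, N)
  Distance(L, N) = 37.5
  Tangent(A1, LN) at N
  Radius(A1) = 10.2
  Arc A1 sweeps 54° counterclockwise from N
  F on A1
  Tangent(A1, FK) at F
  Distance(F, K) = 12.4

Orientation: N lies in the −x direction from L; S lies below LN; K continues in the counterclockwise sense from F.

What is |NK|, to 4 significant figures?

21.08

On A1, N sits at bearing 90° from S; a 54° counterclockwise sweep puts F at bearing 144°, so F = S + 10.2·(cos 144°, sin 144°) = (-45.75, -4.205). Since A1 is tangent to FK there, SF ⟂ FK, so FK runs along (−sin 144°, cos 144°); with |FK| = 12.4, K = (-53.04, -14.24). Then |NK| = |K − N| = 21.08.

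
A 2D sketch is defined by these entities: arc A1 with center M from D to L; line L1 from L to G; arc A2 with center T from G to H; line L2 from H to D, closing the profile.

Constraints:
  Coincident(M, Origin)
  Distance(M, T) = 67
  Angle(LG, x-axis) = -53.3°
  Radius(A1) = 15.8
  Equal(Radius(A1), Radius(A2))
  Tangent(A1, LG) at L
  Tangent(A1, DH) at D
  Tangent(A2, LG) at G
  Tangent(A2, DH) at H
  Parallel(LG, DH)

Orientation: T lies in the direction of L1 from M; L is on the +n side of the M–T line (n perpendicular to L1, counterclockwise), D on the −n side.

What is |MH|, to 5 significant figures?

68.838

The slot axis is L1's direction at -53.3°, so u = (cos -53.3°, sin -53.3°) = (0.59763, -0.80178) and n = (−sin -53.3°, cos -53.3°) = (0.80178, 0.59763). M is at the origin and T lies 67.0 along u from M, so T = 67.0·u = (40.041, -53.719). Tangency of A1 to both parallel lines with radius 15.8 puts L and D at M ± 15.8·n: L = (12.668, 9.4425), D = (-12.668, -9.4425). Equal radii place G and H the same way about T: G = T + 15.8·n = (52.709, -44.276), H = T − 15.8·n = (27.373, -63.161). Then |MH| = |H − M| = 68.838.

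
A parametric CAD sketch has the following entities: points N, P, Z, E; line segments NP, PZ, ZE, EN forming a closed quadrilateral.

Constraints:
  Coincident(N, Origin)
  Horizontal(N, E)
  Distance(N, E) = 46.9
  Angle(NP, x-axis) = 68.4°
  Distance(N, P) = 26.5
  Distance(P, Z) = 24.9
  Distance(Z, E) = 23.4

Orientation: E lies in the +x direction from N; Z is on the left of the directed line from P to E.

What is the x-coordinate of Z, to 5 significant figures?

34.144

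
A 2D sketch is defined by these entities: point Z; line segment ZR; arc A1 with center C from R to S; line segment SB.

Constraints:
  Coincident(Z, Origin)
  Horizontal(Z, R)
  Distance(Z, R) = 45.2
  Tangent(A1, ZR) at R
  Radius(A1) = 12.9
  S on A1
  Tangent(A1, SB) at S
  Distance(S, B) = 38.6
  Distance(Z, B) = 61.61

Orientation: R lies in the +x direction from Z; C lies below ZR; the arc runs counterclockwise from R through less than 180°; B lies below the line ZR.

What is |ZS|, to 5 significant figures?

34.912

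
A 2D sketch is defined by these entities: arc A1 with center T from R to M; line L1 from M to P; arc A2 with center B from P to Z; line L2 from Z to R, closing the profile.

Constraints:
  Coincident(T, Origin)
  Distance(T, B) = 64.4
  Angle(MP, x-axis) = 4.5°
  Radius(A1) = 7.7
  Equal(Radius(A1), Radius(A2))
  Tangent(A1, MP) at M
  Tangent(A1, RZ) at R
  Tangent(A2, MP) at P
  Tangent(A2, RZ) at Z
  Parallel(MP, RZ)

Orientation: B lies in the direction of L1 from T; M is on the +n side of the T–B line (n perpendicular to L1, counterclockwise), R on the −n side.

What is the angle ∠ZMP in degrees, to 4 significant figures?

13.45°

The slot axis is L1's direction at 4.5°, so u = (cos 4.5°, sin 4.5°) = (0.9969, 0.07846) and n = (−sin 4.5°, cos 4.5°) = (-0.07846, 0.9969). T is at the origin and B lies 64.4 along u from T, so B = 64.4·u = (64.20, 5.053). Tangency of A1 to both parallel lines with radius 7.7 puts M and R at T ± 7.7·n: M = (-0.6041, 7.676), R = (0.6041, -7.676). Equal radii place P and Z the same way about B: P = B + 7.7·n = (63.60, 12.73), Z = B − 7.7·n = (64.81, -2.623). Then cos ∠ZMP = MZ·MP / (|MZ||MP|), giving 13.45°.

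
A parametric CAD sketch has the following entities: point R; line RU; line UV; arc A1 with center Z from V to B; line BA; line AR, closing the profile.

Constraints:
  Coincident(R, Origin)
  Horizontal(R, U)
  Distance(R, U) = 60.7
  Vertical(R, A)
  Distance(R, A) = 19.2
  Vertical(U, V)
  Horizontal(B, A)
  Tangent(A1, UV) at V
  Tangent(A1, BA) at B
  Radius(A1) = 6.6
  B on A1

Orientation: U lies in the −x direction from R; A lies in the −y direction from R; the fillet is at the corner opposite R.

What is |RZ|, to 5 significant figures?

55.548

R is at the origin; RU is horizontal with |RU| = 60.7 and U on the −x side, so U = (-60.700, 0.0000). RA is vertical with |RA| = 19.2 and A on the −y side, so A = (0.0000, -19.200). The virtual corner opposite R is at (-60.700, -19.200). Since A1 is tangent to UV there, ZV ⟂ UV and the tangent condition forces ZB to be normal to BA, with radius 6.6, so the center Z sits 6.6 in from both sides at Z = (-54.100, -12.600). Then |RZ| = |Z − R| = 55.548.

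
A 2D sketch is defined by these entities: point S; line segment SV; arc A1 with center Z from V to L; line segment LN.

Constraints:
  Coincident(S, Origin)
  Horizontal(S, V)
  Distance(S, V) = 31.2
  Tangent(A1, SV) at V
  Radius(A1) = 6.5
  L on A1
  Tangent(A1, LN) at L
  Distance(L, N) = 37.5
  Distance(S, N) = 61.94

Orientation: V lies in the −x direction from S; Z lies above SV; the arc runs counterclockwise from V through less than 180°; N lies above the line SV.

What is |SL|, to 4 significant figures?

27.59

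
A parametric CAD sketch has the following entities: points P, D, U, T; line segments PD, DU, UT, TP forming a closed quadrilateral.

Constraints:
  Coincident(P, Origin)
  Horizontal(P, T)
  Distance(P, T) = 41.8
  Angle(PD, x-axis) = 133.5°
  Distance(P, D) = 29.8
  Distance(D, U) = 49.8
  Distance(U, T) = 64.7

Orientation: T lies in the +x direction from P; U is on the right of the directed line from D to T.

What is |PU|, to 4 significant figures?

32.53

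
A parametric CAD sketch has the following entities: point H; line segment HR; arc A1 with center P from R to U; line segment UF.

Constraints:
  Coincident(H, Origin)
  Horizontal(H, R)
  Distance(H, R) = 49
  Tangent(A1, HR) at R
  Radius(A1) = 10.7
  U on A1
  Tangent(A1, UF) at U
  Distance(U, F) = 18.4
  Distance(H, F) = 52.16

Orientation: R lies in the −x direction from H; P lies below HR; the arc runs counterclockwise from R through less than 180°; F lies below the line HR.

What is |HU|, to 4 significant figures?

59.07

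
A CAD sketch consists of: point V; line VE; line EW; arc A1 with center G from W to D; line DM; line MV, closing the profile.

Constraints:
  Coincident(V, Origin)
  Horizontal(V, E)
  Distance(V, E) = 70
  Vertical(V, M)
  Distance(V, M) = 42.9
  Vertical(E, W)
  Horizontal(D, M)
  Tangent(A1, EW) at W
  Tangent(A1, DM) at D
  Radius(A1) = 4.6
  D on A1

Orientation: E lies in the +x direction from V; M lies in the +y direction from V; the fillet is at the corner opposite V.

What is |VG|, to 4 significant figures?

75.79

V is at the origin; V and E share the same y with |VE| = 70.0 and E on the +x side, so E = (70.00, 0.000). V and M share the same x with |VM| = 42.9 and M on the +y side, so M = (0.000, 42.90). The virtual corner opposite V is at (70.00, 42.90). The tangent condition forces GW to be normal to EW and A1 meets DM tangentially, so GD is at right angles to DM, with radius 4.6, so the center G sits 4.6 in from both sides at G = (65.40, 38.30). Then |VG| = |G − V| = 75.79.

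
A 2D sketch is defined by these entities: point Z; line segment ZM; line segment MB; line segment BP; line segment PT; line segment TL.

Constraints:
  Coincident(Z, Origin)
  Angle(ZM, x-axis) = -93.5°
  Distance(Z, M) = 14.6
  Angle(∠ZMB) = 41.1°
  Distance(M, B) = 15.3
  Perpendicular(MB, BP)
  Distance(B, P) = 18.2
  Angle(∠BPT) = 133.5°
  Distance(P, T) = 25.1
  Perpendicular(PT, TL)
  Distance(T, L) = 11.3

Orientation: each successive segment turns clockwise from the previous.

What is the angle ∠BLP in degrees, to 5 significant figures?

27.131°

∠BPT = 133.5° gives PT at -8.9000° from the x-axis; with |PT| = 25.1, T = (28.991, 4.7707). PT is perpendicular to TL, so TL runs at -98.900°; with |TL| = 11.3, L = (27.243, -6.3933). Then cos ∠BLP = LB·LP / (|LB||LP|), giving 27.131°.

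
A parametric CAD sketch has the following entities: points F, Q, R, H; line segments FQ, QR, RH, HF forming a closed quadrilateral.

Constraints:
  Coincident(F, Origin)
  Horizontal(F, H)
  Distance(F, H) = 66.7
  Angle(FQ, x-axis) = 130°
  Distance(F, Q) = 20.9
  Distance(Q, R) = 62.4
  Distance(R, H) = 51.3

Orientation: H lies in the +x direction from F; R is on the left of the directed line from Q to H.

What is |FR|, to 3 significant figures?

61.4

F is at the origin; F and H share the same y with |FH| = 66.7 and H in +x, so H = (66.7, 0). FQ runs at 130.0° with |FQ| = 20.9, so Q = (-13.4, 16.0). R is determined by |QR| = 62.4 and |RH| = 51.3 together: it lies at the intersection of circle(Q, 62.4) and circle(H, 51.3). With |QH| = 81.7, the foot of the radical line on QH is 48.6 from Q and the perpendicular offset is √(62.4² − 48.6²) = 39.2. Taking the left-of-QH solution: R = (41.9, 44.9).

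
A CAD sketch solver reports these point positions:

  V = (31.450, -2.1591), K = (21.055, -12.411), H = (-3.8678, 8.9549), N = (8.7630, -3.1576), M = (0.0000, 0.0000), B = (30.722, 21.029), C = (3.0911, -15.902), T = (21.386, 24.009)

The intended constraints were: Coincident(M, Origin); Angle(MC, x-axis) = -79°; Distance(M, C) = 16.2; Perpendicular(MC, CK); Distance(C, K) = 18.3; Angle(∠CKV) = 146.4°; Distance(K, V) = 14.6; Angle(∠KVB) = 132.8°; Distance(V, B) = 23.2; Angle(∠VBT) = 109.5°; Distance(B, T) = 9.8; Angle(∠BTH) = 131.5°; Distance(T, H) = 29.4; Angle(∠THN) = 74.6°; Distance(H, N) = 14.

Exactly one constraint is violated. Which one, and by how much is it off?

Distance(H, N) = 14 — off by 3.50.

M = (0.00, 0.00) ✓; MC at -79.00° ✓; |MC| = 16.20 ✓; ∠(MC, CK) = 90.00° ✓; |CK| = 18.30 ✓; ∠CKV = 146.4° ✓; |KV| = 14.60 ✓; ∠KVB = 132.8° ✓; |VB| = 23.20 ✓; ∠VBT = 109.5° ✓; |BT| = 9.800 ✓; ∠BTH = 131.5° ✓; |TH| = 29.40 ✓; ∠THN = 74.60° ✓; |HN| = 17.50 ✗.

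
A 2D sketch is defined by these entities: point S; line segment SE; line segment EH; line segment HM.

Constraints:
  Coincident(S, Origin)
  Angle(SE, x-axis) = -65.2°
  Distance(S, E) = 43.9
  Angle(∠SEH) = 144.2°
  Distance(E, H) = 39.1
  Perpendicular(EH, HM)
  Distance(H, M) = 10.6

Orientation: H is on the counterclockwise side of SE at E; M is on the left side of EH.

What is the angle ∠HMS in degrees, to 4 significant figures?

101.4°

S is at the origin; SE runs at -65.2° with length 43.9, so E = 43.9·(cos -65.2°, sin -65.2°) = (18.41, -39.85). ∠SEH = 144.2°, so EH runs at -65.2° + (180° − 144.2°) = -29.40° from the x-axis; with |EH| = 39.1, H = E + 39.1·(cos -29.40°, sin -29.40°) = (52.48, -59.05). EH is perpendicular to HM; with |HM| = 10.6 on the left of EH, M = H + 10.6·(0.4909, 0.8712) = (57.68, -49.81). Then cos ∠HMS = MH·MS / (|MH||MS|), giving 101.4°.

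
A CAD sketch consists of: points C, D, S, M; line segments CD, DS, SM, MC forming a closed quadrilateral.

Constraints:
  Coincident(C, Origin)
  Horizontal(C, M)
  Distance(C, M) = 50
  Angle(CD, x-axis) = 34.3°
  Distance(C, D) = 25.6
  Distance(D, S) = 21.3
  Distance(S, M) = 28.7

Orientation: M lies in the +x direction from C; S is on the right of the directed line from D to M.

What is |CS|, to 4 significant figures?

23.17

C is at the origin; C and M share the same y with |CM| = 50.0 and M in +x, so M = (50.0, 0). CD runs at 34.3° with |CD| = 25.6, so D = (21.15, 14.43). S is determined by |DS| = 21.3 and |SM| = 28.7 together: it lies at the intersection of circle(D, 21.3) and circle(M, 28.7). With |DM| = 32.26, the foot of the radical line on DM is 10.39 from D and the perpendicular offset is √(21.3² − 10.39²) = 18.59. Taking the right-of-DM solution: S = (22.13, -6.851).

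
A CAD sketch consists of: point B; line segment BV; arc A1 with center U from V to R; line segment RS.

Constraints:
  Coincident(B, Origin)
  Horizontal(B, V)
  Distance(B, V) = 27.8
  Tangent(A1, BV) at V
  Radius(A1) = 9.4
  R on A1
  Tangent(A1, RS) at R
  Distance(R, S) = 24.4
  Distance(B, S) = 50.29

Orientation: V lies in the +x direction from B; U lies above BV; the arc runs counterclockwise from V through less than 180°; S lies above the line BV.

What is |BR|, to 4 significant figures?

38.36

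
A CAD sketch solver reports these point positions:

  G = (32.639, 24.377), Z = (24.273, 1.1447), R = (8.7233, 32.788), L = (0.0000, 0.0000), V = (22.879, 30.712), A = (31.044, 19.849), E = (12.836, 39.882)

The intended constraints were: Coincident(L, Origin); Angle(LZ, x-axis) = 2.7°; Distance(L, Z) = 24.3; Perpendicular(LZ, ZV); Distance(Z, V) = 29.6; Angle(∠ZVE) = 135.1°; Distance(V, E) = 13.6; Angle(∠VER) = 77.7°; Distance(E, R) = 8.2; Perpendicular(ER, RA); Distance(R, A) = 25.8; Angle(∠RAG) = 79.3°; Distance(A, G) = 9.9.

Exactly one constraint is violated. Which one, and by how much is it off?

Distance(A, G) = 9.9 — off by 5.10.

L = (0.00, 0.00) ✓; LZ at 2.700° ✓; |LZ| = 24.30 ✓; ∠(LZ, ZV) = 90.00° ✓; |ZV| = 29.60 ✓; ∠ZVE = 135.1° ✓; |VE| = 13.60 ✓; ∠VER = 77.70° ✓; |ER| = 8.200 ✓; ∠(ER, RA) = 90.00° ✓; |RA| = 25.80 ✓; ∠RAG = 79.30° ✓; |AG| = 4.801 ✗.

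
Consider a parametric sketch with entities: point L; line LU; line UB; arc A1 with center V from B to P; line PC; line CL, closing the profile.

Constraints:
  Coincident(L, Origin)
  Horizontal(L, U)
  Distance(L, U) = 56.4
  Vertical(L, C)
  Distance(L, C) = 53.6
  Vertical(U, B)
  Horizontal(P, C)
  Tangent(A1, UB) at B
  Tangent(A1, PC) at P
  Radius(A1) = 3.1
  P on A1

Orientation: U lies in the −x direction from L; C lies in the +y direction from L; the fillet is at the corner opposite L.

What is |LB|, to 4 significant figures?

75.70

L is at the origin; L and U share the same y with |LU| = 56.4 and U on the −x side, so U = (-56.40, 0.000). L and C share the same x with |LC| = 53.6 and C on the +y side, so C = (0.000, 53.60). The virtual corner opposite L is at (-56.40, 53.60). Since A1 is tangent to UB there, VB ⟂ UB and the tangent condition forces VP to be normal to PC, with radius 3.1, so the center V sits 3.1 in from both sides at V = (-53.30, 50.50). That places the tangent points at B = (-56.40, 50.50) on UB and P = (-53.30, 53.60) on PC. Then |LB| = |B − L| = 75.70.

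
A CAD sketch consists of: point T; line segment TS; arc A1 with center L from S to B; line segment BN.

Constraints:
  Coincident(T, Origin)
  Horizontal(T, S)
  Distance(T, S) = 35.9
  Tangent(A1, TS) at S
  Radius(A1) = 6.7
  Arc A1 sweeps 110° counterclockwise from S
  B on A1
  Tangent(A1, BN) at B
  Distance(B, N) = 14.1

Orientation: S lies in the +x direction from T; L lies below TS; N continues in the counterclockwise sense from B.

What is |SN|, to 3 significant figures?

22.3

T is at the origin; TS is horizontal with |TS| = 35.9 and S on the +x side, so S = (35.9, 0.00). A1 meets TS tangentially, so LS is at right angles to TS, so L = S + (0, -6.7) = (35.9, -6.70). On A1, S sits at bearing 90° from L; a 110° counterclockwise sweep puts B at bearing 200°, so B = L + 6.7·(cos 200°, sin 200°) = (29.6, -8.99). The tangent condition forces LB to be normal to BN, so BN runs along (−sin 200°, cos 200°); with |BN| = 14.1, N = (34.4, -22.2). Then |SN| = |N − S| = 22.3.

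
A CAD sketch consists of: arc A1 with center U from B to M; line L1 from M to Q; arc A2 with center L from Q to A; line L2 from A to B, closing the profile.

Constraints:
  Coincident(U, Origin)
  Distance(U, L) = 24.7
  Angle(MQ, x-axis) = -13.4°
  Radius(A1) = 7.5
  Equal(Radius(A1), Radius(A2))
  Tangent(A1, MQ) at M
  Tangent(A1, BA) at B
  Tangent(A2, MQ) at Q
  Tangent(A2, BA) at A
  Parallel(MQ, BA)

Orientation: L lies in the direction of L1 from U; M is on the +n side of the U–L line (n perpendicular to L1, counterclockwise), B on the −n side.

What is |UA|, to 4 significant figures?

25.81

The slot axis is L1's direction at -13.4°, so u = (cos -13.4°, sin -13.4°) = (0.9728, -0.2317) and n = (−sin -13.4°, cos -13.4°) = (0.2317, 0.9728). U is at the origin and L lies 24.7 along u from U, so L = 24.7·u = (24.03, -5.724). Tangency of A1 to both parallel lines with radius 7.5 puts M and B at U ± 7.5·n: M = (1.738, 7.296), B = (-1.738, -7.296). Equal radii place Q and A the same way about L: Q = L + 7.5·n = (25.77, 1.572), A = L − 7.5·n = (22.29, -13.02). Then |UA| = |A − U| = 25.81.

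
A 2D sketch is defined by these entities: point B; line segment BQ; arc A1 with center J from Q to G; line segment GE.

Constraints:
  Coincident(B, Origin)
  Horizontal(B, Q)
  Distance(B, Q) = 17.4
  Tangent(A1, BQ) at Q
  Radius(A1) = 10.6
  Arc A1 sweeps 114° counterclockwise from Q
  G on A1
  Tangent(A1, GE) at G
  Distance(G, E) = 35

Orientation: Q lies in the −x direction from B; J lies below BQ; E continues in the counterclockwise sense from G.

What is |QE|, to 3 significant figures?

47.1

B is at the origin; B and Q share the same y with |BQ| = 17.4 and Q on the −x side, so Q = (-17.4, 0.00). The tangent condition forces JQ to be normal to BQ, so J = Q + (0, -10.6) = (-17.4, -10.6). On A1, Q sits at bearing 90° from J; a 114° counterclockwise sweep puts G at bearing 204°, so G = J + 10.6·(cos 204°, sin 204°) = (-27.1, -14.9). A1 meets GE tangentially, so JG is at right angles to GE, so GE runs along (−sin 204°, cos 204°); with |GE| = 35.0, E = (-12.8, -46.9). Then |QE| = |E − Q| = 47.1.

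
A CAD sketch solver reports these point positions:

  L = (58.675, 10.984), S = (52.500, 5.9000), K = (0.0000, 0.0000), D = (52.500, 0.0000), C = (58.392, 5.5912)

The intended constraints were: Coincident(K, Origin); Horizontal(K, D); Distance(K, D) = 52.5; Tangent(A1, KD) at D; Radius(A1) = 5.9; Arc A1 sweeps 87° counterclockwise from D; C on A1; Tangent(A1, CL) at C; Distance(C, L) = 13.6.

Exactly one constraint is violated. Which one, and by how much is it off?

Distance(C, L) = 13.6 — off by 8.20.

K = (0.00, 0.00) ✓; K.y = 0.00, D.y = 0.00 ✓; |KD| = 52.50 ✓; ∠(SD, DK) = 90.00° ✓; |SD| = 5.900 ✓; bearing(S→C) − bearing(S→D) = 87.00° ✓; |SC| = 5.900 ✓; ∠(SC, CL) = 90.00° ✓; |CL| = 5.400 ✗.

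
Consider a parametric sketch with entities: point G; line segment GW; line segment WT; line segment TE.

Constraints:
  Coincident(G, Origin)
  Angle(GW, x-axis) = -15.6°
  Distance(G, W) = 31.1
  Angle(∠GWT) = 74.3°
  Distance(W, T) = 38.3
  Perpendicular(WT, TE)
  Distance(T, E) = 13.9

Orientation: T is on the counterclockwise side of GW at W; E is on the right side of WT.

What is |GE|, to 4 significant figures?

53.06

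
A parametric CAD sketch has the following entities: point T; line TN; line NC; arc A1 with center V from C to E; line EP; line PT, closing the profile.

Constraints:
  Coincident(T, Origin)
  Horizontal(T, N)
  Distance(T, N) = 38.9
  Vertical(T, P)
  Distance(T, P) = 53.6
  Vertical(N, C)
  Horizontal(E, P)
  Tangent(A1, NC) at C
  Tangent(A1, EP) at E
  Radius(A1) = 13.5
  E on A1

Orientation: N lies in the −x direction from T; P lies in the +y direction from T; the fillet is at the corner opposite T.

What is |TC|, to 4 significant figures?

55.87

T is at the origin; T and N share the same y with |TN| = 38.9 and N on the −x side, so N = (-38.90, 0.000). T and P share the same x with |TP| = 53.6 and P on the +y side, so P = (0.000, 53.60). The virtual corner opposite T is at (-38.90, 53.60). A1 meets NC tangentially, so VC is at right angles to NC and tangency of A1 to EP means the radius VE is perpendicular to EP, with radius 13.5, so the center V sits 13.5 in from both sides at V = (-25.40, 40.10). That places the tangent points at C = (-38.90, 40.10) on NC and E = (-25.40, 53.60) on EP. Then |TC| = |C − T| = 55.87.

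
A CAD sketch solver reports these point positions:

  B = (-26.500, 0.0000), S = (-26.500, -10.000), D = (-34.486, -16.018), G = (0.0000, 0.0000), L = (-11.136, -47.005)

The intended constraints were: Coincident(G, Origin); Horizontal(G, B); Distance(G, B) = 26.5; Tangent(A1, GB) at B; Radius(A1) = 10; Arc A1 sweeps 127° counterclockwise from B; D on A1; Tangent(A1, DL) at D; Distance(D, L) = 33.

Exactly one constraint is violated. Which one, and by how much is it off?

Distance(D, L) = 33 — off by 5.80.

G = (0.00, 0.00) ✓; G.y = 0.00, B.y = 0.00 ✓; |GB| = 26.50 ✓; ∠(SB, BG) = 90.00° ✓; |SB| = 10.00 ✓; bearing(S→D) − bearing(S→B) = 127.0° ✓; |SD| = 10.00 ✓; ∠(SD, DL) = 90.00° ✓; |DL| = 38.80 ✗.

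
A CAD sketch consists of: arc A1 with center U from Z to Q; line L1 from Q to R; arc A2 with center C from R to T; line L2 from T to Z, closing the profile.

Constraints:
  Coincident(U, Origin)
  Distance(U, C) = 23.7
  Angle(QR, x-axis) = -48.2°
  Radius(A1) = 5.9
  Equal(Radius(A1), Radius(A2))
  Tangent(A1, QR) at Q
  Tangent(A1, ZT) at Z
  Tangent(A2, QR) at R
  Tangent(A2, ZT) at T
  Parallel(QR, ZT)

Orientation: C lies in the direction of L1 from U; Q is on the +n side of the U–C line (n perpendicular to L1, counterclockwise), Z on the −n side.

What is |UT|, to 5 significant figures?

24.423

The slot axis is L1's direction at -48.2°, so u = (cos -48.2°, sin -48.2°) = (0.66653, -0.74548) and n = (−sin -48.2°, cos -48.2°) = (0.74548, 0.66653). U is at the origin and C lies 23.7 along u from U, so C = 23.7·u = (15.797, -17.668). Tangency of A1 to both parallel lines with radius 5.9 puts Q and Z at U ± 5.9·n: Q = (4.3983, 3.9325), Z = (-4.3983, -3.9325). Equal radii place R and T the same way about C: R = C + 5.9·n = (20.195, -13.735), T = C − 5.9·n = (11.399, -21.600). Then |UT| = |T − U| = 24.423.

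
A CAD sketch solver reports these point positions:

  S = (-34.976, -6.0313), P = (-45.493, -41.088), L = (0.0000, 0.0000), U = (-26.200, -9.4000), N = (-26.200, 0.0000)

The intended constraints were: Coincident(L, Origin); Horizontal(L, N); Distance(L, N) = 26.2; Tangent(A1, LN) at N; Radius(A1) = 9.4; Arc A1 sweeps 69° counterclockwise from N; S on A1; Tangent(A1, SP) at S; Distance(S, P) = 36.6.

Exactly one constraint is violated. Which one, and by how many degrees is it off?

Tangent(A1, SP) at S — off by 4.30°.

L = (0.00, 0.00) ✓; L.y = 0.00, N.y = 0.00 ✓; |LN| = 26.20 ✓; ∠(UN, NL) = 90.00° ✓; |UN| = 9.400 ✓; bearing(U→S) − bearing(U→N) = 69.00° ✓; |US| = 9.400 ✓; ∠(US, SP) = 85.70° ✗; |SP| = 36.60 ✓.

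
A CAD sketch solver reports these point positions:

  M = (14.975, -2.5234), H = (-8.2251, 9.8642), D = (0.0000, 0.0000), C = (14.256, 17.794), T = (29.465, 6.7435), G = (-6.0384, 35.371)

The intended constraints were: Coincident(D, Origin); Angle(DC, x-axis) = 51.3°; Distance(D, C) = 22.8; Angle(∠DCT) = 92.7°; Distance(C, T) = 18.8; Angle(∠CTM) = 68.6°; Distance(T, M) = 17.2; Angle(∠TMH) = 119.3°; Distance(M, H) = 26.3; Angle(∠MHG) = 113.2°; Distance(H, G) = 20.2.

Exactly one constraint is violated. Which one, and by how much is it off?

Distance(H, G) = 20.2 — off by 5.40.

D = (0.00, 0.00) ✓; DC at 51.30° ✓; |DC| = 22.80 ✓; ∠DCT = 92.70° ✓; |CT| = 18.80 ✓; ∠CTM = 68.60° ✓; |TM| = 17.20 ✓; ∠TMH = 119.3° ✓; |MH| = 26.30 ✓; ∠MHG = 113.2° ✓; |HG| = 25.60 ✗.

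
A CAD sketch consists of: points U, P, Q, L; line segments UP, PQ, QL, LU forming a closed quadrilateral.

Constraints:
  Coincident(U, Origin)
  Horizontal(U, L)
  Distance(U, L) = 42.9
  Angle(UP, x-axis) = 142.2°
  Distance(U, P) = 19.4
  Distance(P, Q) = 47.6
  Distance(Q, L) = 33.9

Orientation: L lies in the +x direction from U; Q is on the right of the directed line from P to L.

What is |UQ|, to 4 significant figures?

28.56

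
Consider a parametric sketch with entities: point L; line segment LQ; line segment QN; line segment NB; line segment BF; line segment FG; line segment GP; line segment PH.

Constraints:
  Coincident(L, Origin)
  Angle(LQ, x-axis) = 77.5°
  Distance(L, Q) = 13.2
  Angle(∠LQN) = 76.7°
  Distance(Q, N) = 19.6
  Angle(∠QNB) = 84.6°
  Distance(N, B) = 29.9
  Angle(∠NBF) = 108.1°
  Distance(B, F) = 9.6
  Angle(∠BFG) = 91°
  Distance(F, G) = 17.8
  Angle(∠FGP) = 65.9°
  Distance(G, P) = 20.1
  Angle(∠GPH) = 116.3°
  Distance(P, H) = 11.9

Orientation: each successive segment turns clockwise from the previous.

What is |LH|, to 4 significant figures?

28.65

L is at the origin; LQ runs at 77.5° with length 13.2, so Q = (2.857, 12.89). ∠LQN = 76.7° gives QN at -25.80° from the x-axis; with |QN| = 19.6, N = (20.50, 4.357). ∠QNB = 84.6° gives NB at -121.2° from the x-axis; with |NB| = 29.9, B = (5.014, -21.22). ∠NBF = 108.1° gives BF at 166.9° from the x-axis; with |BF| = 9.6, F = (-4.336, -19.04). ∠BFG = 91.0° gives FG at 77.90° from the x-axis; with |FG| = 17.8, G = (-0.6047, -1.638). ∠FGP = 65.9° gives GP at -36.20° from the x-axis; with |GP| = 20.1, P = (15.62, -13.51). ∠GPH = 116.3° gives PH at -99.90° from the x-axis; with |PH| = 11.9, H = (13.57, -25.23). Then |LH| = |H − L| = 28.65.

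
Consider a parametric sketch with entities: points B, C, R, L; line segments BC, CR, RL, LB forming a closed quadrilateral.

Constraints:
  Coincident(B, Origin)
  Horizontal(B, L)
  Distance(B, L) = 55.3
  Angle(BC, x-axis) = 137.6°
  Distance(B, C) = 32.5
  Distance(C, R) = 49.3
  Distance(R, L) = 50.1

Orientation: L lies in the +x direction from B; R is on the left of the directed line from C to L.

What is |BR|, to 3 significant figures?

44.2

Checks: |CR| = 49.30 ✓; |RL| = 50.10 ✓.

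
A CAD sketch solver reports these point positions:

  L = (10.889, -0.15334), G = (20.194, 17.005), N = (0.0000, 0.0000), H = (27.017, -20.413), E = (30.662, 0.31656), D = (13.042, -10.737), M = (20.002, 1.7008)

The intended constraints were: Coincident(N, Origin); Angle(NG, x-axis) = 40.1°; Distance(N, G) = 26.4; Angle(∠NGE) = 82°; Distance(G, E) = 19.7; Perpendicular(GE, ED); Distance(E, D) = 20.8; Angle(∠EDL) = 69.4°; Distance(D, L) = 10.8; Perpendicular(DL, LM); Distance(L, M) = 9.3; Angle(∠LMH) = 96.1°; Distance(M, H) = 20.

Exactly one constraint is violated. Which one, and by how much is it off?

Distance(M, H) = 20 — off by 3.20.

N = (0.00, 0.00) ✓; NG at 40.10° ✓; |NG| = 26.40 ✓; ∠NGE = 82.00° ✓; |GE| = 19.70 ✓; ∠(GE, ED) = 90.00° ✓; |ED| = 20.80 ✓; ∠EDL = 69.40° ✓; |DL| = 10.80 ✓; ∠(DL, LM) = 90.00° ✓; |LM| = 9.300 ✓; ∠LMH = 96.10° ✓; |MH| = 23.20 ✗.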